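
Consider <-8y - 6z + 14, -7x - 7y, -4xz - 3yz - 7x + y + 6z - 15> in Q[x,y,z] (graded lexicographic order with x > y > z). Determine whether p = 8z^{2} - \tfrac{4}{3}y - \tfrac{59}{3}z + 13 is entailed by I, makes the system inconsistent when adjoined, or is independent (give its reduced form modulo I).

8z^{2} - \tfrac{4}{3}y - \tfrac{59}{3}z + 13 lies in I (it reduces to 0).

First compute the reduced Gröbner basis of I by Buchberger's algorithm.
f_1 = -8y - 6z + 14, LT = y.
f_2 = -7x - 7y, LT = x.
f_3 = -4xz - 3yz - 7x + y + 6z - 15, LT = xz.

S(f_2,f_3): lcm = xz. S = \tfrac{1}{4}yz - \tfrac{7}{4}x + \tfrac{1}{4}y + \tfrac{3}{2}z - \tfrac{15}{4}.
  reduce S modulo (f_1, f_2, f_3):
  remainder -\tfrac{3}{16}z^{2} + \tfrac{7}{16}z - \tfrac{1}{4} ≠ 0; add h_4 = -\tfrac{3}{16}z^{2} + \tfrac{7}{16}z - \tfrac{1}{4} to the basis.

The other S-polynomials (S(f_1,f_2), S(f_1,f_3), S(f_1,h_4), S(f_2,h_4), S(f_3,h_4)) all reduce to 0 modulo the current basis, so we have a Gröbner basis.
Inter-reduce: drop elements whose leading term is divisible by another's, tail-reduce, and make monic.
Reduced Gröbner basis: {z^{2} - \tfrac{7}{3}z + \tfrac{4}{3}, x - \tfrac{3}{4}z + \tfrac{7}{4}, y + \tfrac{3}{4}z - \tfrac{7}{4}}.
Label its elements g_1 = z^{2} - \tfrac{7}{3}z + \tfrac{4}{3}, g_2 = x - \tfrac{3}{4}z + \tfrac{7}{4}, g_3 = y + \tfrac{3}{4}z - \tfrac{7}{4}.

Reduce p = 8z^{2} - \tfrac{4}{3}y - \tfrac{59}{3}z + 13 modulo G:
  leading term z^{2}: subtract (8)·g_1 from 8z^{2} - \tfrac{4}{3}y - \tfrac{59}{3}z + 13 → -\tfrac{4}{3}y - z + \tfrac{7}{3}
  leading term y: subtract (-\tfrac{4}{3})·g_3 from -\tfrac{4}{3}y - z + \tfrac{7}{3} → 0
  normal form = 0.
Since the normal form is 0, p ∈ I.

The remainder on division by a Gröbner basis is unique — it is the normal form.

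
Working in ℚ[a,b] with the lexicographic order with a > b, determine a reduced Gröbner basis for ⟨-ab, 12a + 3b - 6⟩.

Buchberger's algorithm terminates because the ascending chain of leading-term ideals stabilizes.

f_1 = -ab, LT = ab.
f_2 = 12a + 3b - 6, LT = a.

S(f_1,f_2): lcm = ab. S = -¼b² + ½b.
  leading term b²: no divisor's leading term divides it; move -¼b² to the remainder.
  leading term b: no divisor's leading term divides it; move ½b to the remainder.
  remainder -¼b² + ½b ≠ 0; add g_3 = -¼b² + ½b to the basis.

The other S-polynomials (S(f_1,g_3), S(f_2,g_3)) all reduce to 0 modulo the current basis, so we have a Gröbner basis.
Inter-reduce: drop elements whose leading term is divisible by another's, tail-reduce, and make monic.

G = {a + ¼b - ½, b² - 2b}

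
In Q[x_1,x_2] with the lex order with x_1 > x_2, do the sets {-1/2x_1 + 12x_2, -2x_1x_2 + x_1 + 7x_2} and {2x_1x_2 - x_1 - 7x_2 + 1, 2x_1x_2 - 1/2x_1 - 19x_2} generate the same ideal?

No, the ideals differ.

Equality of ideals is decidable: compute both reduced Gröbner bases (unique for the ordering) and check whether they agree.
Buchberger on the first generating set:
f_1 = -1/2x_1 + 12x_2, LT = x_1.
f_2 = -2x_1x_2 + x_1 + 7x_2, LT = x_1x_2.

S(f_1,f_2): lcm = x_1x_2. S = 1/2x_1 - 24x_2^2 + 7/2x_2.
  leading term x_1: subtract (-1)·f_1 from 1/2x_1 - 24x_2^2 + 7/2x_2 → -24x_2^2 + 31/2x_2
  leading term x_2^2: no divisor's leading term divides it; move -24x_2^2 to the remainder.
  leading term x_2: no divisor's leading term divides it; move 31/2x_2 to the remainder.
  remainder -24x_2^2 + 31/2x_2 ≠ 0; add g_3 = -24x_2^2 + 31/2x_2 to the basis.

S(f_1,g_3): leading monomials are coprime, so the S-polynomial reduces to 0 (Buchberger's first criterion).
S(f_2,g_3): lcm = x_1x_2^2. S = 7/48x_1x_2 - 7/2x_2^2.
  leading term x_1x_2: subtract (-7/24x_2)·f_1 from 7/48x_1x_2 - 7/2x_2^2 → 0
  remainder 0.

Every S-polynomial of the final basis reduces to 0, so we have a Gröbner basis.
Inter-reduce: drop elements whose leading term is divisible by another's, tail-reduce, and make monic.
Reduced Gröbner basis: {x_1 - 24x_2, x_2^2 - 31/48x_2}.

Buchberger on the second generating set:
h_1 = 2x_1x_2 - x_1 - 7x_2 + 1, LT = x_1x_2.
h_2 = 2x_1x_2 - 1/2x_1 - 19x_2, LT = x_1x_2.

S(h_1,h_2): lcm = x_1x_2. S = -1/4x_1 + 6x_2 + 1/2.
  leading term x_1: no divisor's leading term divides it; move -1/4x_1 to the remainder.
  leading term x_2: no divisor's leading term divides it; move 6x_2 to the remainder.
  leading term 1: no divisor's leading term divides it; move 1/2 to the remainder.
  remainder -1/4x_1 + 6x_2 + 1/2 ≠ 0; add k_3 = -1/4x_1 + 6x_2 + 1/2 to the basis.

S(h_1,k_3): lcm = x_1x_2. S = -1/2x_1 + 24x_2^2 - 3/2x_2 + 1/2.
  leading term x_1: subtract (2)·k_3 from -1/2x_1 + 24x_2^2 - 3/2x_2 + 1/2 → 24x_2^2 - 27/2x_2 - 1/2
  leading term x_2^2: no divisor's leading term divides it; move 24x_2^2 to the remainder.
  leading term x_2: no divisor's leading term divides it; move -27/2x_2 to the remainder.
  leading term 1: no divisor's leading term divides it; move -1/2 to the remainder.
  remainder 24x_2^2 - 27/2x_2 - 1/2 ≠ 0; add k_4 = 24x_2^2 - 27/2x_2 - 1/2 to the basis.

S(h_2,k_3): lcm = x_1x_2. S = -1/4x_1 + 24x_2^2 - 15/2x_2.
  leading term x_1: subtract (1)·k_3 from -1/4x_1 + 24x_2^2 - 15/2x_2 → 24x_2^2 - 27/2x_2 - 1/2
  leading term x_2^2: subtract (1)·k_4 from 24x_2^2 - 27/2x_2 - 1/2 → 0
  remainder 0.

S(h_1,k_4): lcm = x_1x_2^2. S = 1/16x_1x_2 + 1/48x_1 - 7/2x_2^2 + 1/2x_2.
  leading term x_1x_2: subtract (1/32)·h_1 from 1/16x_1x_2 + 1/48x_1 - 7/2x_2^2 + 1/2x_2 → 5/96x_1 - 7/2x_2^2 + 23/32x_2 - 1/32
  leading term x_1: subtract (-5/24)·k_3 from 5/96x_1 - 7/2x_2^2 + 23/32x_2 - 1/32 → -7/2x_2^2 + 63/32x_2 + 7/96
  leading term x_2^2: subtract (-7/48)·k_4 from -7/2x_2^2 + 63/32x_2 + 7/96 → 0
  remainder 0.

S(h_2,k_4): lcm = x_1x_2^2. S = 5/16x_1x_2 + 1/48x_1 - 19/2x_2^2.
  leading term x_1x_2: subtract (5/32)·h_1 from 5/16x_1x_2 + 1/48x_1 - 19/2x_2^2 → 17/96x_1 - 19/2x_2^2 + 35/32x_2 - 5/32
  leading term x_1: subtract (-17/24)·k_3 from 17/96x_1 - 19/2x_2^2 + 35/32x_2 - 5/32 → -19/2x_2^2 + 171/32x_2 + 19/96
  leading term x_2^2: subtract (-19/48)·k_4 from -19/2x_2^2 + 171/32x_2 + 19/96 → 0
  remainder 0.

S(k_3,k_4): leading monomials are coprime, so the S-polynomial reduces to 0 (Buchberger's first criterion).
Every S-polynomial of the final basis reduces to 0, so we have a Gröbner basis.
Inter-reduce: drop elements whose leading term is divisible by another's, tail-reduce, and make monic.
Reduced Gröbner basis: {x_1 - 24x_2 - 2, x_2^2 - 9/16x_2 - 1/48}.

The bases are distinct; the ideals are different.
The same test decides containment: I ⊆ J iff every generator of I reduces to 0 modulo a Gröbner basis of J.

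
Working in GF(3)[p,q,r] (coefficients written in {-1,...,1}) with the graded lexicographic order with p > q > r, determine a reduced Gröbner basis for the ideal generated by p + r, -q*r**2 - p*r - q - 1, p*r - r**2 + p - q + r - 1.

f_1 = p + r, LT = p.
f_2 = -q*r**2 - p*r - q - 1, LT = q*r**2.
f_3 = p*r - r**2 + p - q + r - 1, LT = p*r.

S(f_1,f_2): leading monomials are coprime, so the S-polynomial reduces to 0 (Buchberger's first criterion).
S(f_1,f_3): lcm = p*r. S = -r**2 - p + q - r + 1.
  leading term r**2: no divisor's leading term divides it; move -r**2 to the remainder.
  leading term p: subtract (-1)·f_1 from -p + q - r + 1 → q + 1
  leading term q: no divisor's leading term divides it; move q to the remainder.
  leading term 1: no divisor's leading term divides it; move 1 to the remainder.
  remainder -r**2 + q + 1 ≠ 0; add g_4 = -r**2 + q + 1 to the basis.

S(f_2,f_3): lcm = p*q*r**2. S = q*r**3 + p**2*r - p*q*r + q**2*r - q*r**2 + p*q + q*r + p.
  leading term q*r**3: subtract (-r)·f_2 from q*r**3 + p**2*r - p*q*r + q**2*r - q*r**2 + p*q + q*r + p → p**2*r - p*q*r - p*r**2 + q**2*r - q*r**2 + p*q + p - r
  leading term p**2*r: subtract (p*r)·f_1 from p**2*r - p*q*r - p*r**2 + q**2*r - q*r**2 + p*q + p - r → -p*q*r + p*r**2 + q**2*r - q*r**2 + p*q + p - r
  leading term p*q*r: subtract (-q*r)·f_1 from -p*q*r + p*r**2 + q**2*r - q*r**2 + p*q + p - r → p*r**2 + q**2*r + p*q + p - r
  leading term p*r**2: subtract (r**2)·f_1 from p*r**2 + q**2*r + p*q + p - r → q**2*r - r**3 + p*q + p - r
  leading term q**2*r: no divisor's leading term divides it; move q**2*r to the remainder.
  leading term r**3: subtract (r)·g_4 from -r**3 + p*q + p - r → p*q - q*r + p + r
  leading term p*q: subtract (q)·f_1 from p*q - q*r + p + r → q*r + p + r
  leading term q*r: no divisor's leading term divides it; move q*r to the remainder.
  leading term p: subtract (1)·f_1 from p + r → 0
  remainder q**2*r + q*r ≠ 0; add g_5 = q**2*r + q*r to the basis.

S(f_1,g_4): leading monomials are coprime, so the S-polynomial reduces to 0 (Buchberger's first criterion).
S(f_2,g_4): lcm = q*r**2. S = p*r + q**2 - q + 1.
  leading term p*r: subtract (r)·f_1 from p*r + q**2 - q + 1 → q**2 - r**2 - q + 1
  leading term q**2: no divisor's leading term divides it; move q**2 to the remainder.
  leading term r**2: subtract (1)·g_4 from -r**2 - q + 1 → q
  leading term q: no divisor's leading term divides it; move q to the remainder.
  remainder q**2 + q ≠ 0; add g_6 = q**2 + q to the basis.

S(f_3,g_4): lcm = p*r**2. S = -r**3 + p*q + p*r - q*r + r**2 + p - r.
  leading term r**3: subtract (r)·g_4 from -r**3 + p*q + p*r - q*r + r**2 + p - r → p*q + p*r + q*r + r**2 + p + r
  leading term p*q: subtract (q)·f_1 from p*q + p*r + q*r + r**2 + p + r → p*r + r**2 + p + r
  leading term p*r: subtract (r)·f_1 from p*r + r**2 + p + r → p + r
  leading term p: subtract (1)·f_1 from p + r → 0
  remainder 0.

S(f_1,g_5): leading monomials are coprime, so the S-polynomial reduces to 0 (Buchberger's first criterion).
S(f_2,g_5): lcm = q**2*r**2. S = p*q*r - q*r**2 + q**2 + q.
  leading term p*q*r: subtract (q*r)·f_1 from p*q*r - q*r**2 + q**2 + q → q*r**2 + q**2 + q
  leading term q*r**2: subtract (-1)·f_2 from q*r**2 + q**2 + q → -p*r + q**2 - 1
  leading term p*r: subtract (-r)·f_1 from -p*r + q**2 - 1 → q**2 + r**2 - 1
  leading term q**2: subtract (1)·g_6 from q**2 + r**2 - 1 → r**2 - q - 1
  leading term r**2: subtract (-1)·g_4 from r**2 - q - 1 → 0
  remainder 0.

S(f_3,g_5): lcm = p*q**2*r. S = -q**2*r**2 + p*q**2 - p*q*r - q**3 + q**2*r - q**2.
  leading term q**2*r**2: subtract (q)·f_2 from -q**2*r**2 + p*q**2 - p*q*r - q**3 + q**2*r - q**2 → p*q**2 - q**3 + q**2*r + q
  leading term p*q**2: subtract (q**2)·f_1 from p*q**2 - q**3 + q**2*r + q → -q**3 + q
  leading term q**3: subtract (-q)·g_6 from -q**3 + q → q**2 + q
  leading term q**2: subtract (1)·g_6 from q**2 + q → 0
  remainder 0.

S(g_4,g_5): lcm = q**2*r**2. S = -q**3 - q*r**2 - q**2.
  leading term q**3: subtract (-q)·g_6 from -q**3 - q*r**2 - q**2 → -q*r**2
  leading term q*r**2: subtract (1)·f_2 from -q*r**2 → p*r + q + 1
  leading term p*r: subtract (r)·f_1 from p*r + q + 1 → -r**2 + q + 1
  leading term r**2: subtract (1)·g_4 from -r**2 + q + 1 → 0
  remainder 0.

S(f_1,g_6): leading monomials are coprime, so the S-polynomial reduces to 0 (Buchberger's first criterion).
S(f_2,g_6): lcm = q**2*r**2. S = p*q*r - q*r**2 + q**2 + q.
  leading term p*q*r: subtract (q*r)·f_1 from p*q*r - q*r**2 + q**2 + q → q*r**2 + q**2 + q
  leading term q*r**2: subtract (-1)·f_2 from q*r**2 + q**2 + q → -p*r + q**2 - 1
  leading term p*r: subtract (-r)·f_1 from -p*r + q**2 - 1 → q**2 + r**2 - 1
  leading term q**2: subtract (1)·g_6 from q**2 + r**2 - 1 → r**2 - q - 1
  leading term r**2: subtract (-1)·g_4 from r**2 - q - 1 → 0
  remainder 0.

S(f_3,g_6): leading monomials are coprime, so the S-polynomial reduces to 0 (Buchberger's first criterion).
S(g_4,g_6): leading monomials are coprime, so the S-polynomial reduces to 0 (Buchberger's first criterion).
S(g_5,g_6): lcm = q**2*r. S = 0.
  remainder 0.

Every S-polynomial of the final basis reduces to 0, so we have a Gröbner basis.
Inter-reduce: drop elements whose leading term is divisible by another's, tail-reduce, and make monic.

G = {q**2 + q, r**2 - q - 1, p + r}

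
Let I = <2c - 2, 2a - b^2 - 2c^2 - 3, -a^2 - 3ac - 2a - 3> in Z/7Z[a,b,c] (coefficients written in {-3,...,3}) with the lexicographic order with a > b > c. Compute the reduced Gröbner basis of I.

Buchberger's algorithm terminates because the ascending chain of leading-term ideals stabilizes.

f_1 = 2c - 2, LT = c.
f_2 = 2a - b^2 - 2c^2 - 3, LT = a.
f_3 = -a^2 - 3ac - 2a - 3, LT = a^2.

S(f_2,f_3): lcm = a^2. S = 3ab^2 - ac^2 - 3ac - 3.
  leading term ab^2: subtract (-2b^2)·f_2 from 3ab^2 - ac^2 - 3ac - 3 → -ac^2 - 3ac - 2b^4 + 3b^2c^2 + b^2 - 3
  leading term ac^2: subtract (3ac)·f_1 from -ac^2 - 3ac - 2b^4 + 3b^2c^2 + b^2 - 3 → 3ac - 2b^4 + 3b^2c^2 + b^2 - 3
  leading term ac: subtract (-2a)·f_1 from 3ac - 2b^4 + 3b^2c^2 + b^2 - 3 → 3a - 2b^4 + 3b^2c^2 + b^2 - 3
  leading term a: subtract (-2)·f_2 from 3a - 2b^4 + 3b^2c^2 + b^2 - 3 → -2b^4 + 3b^2c^2 - b^2 + 3c^2 - 2
  leading term b^4: no divisor's leading term divides it; move -2b^4 to the remainder.
  leading term b^2c^2: subtract (-2b^2c)·f_1 from 3b^2c^2 - b^2 + 3c^2 - 2 → 3b^2c - b^2 + 3c^2 - 2
  leading term b^2c: subtract (-2b^2)·f_1 from 3b^2c - b^2 + 3c^2 - 2 → 2b^2 + 3c^2 - 2
  leading term b^2: no divisor's leading term divides it; move 2b^2 to the remainder.
  leading term c^2: subtract (-2c)·f_1 from 3c^2 - 2 → 3c - 2
  leading term c: subtract (-2)·f_1 from 3c - 2 → 1
  leading term 1: no divisor's leading term divides it; move 1 to the remainder.
  remainder -2b^4 + 2b^2 + 1 ≠ 0; add g_4 = -2b^4 + 2b^2 + 1 to the basis.

The other S-polynomials (S(f_1,f_2), S(f_1,f_3), S(f_1,g_4), S(f_2,g_4), S(f_3,g_4)) all reduce to 0 modulo the current basis, so we have a Gröbner basis.
Inter-reduce: drop elements whose leading term is divisible by another's, tail-reduce, and make monic.

G = {a + 3b^2 + 1, b^4 - b^2 + 3, c - 1}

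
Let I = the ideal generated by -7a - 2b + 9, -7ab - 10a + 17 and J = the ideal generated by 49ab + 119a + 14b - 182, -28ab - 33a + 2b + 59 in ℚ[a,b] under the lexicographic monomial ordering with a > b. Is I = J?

Yes, the ideals are equal.

For a fixed monomial order, each ideal has a unique reduced Gröbner basis; comparing bases decides equality.
Buchberger on the first generating set:
f_1 = -7a - 2b + 9, LT = a.
f_2 = -7ab - 10a + 17, LT = ab.

S(f_1,f_2): lcm = ab. S = -10/7a + 2/7b² - 9/7b + 17/7.
  reduce S modulo (f_1, f_2):
  remainder 2/7b² - 43/49b + 29/49 ≠ 0; add g_3 = 2/7b² - 43/49b + 29/49 to the basis.

The other S-polynomials (S(f_1,g_3), S(f_2,g_3)) all reduce to 0 modulo the current basis, so we have a Gröbner basis.
Inter-reduce: drop elements whose leading term is divisible by another's, tail-reduce, and make monic.
Reduced Gröbner basis: {a + 2/7b - 9/7, b² - 43/14b + 29/14}.

Buchberger on the second generating set:
h_1 = 49ab + 119a + 14b - 182, LT = ab.
h_2 = -28ab - 33a + 2b + 59, LT = ab.

S(h_1,h_2): lcm = ab. S = 5/4a + 5/14b - 45/28.
  reduce S modulo (h_1, h_2):
  remainder 5/4a + 5/14b - 45/28 ≠ 0; add k_3 = 5/4a + 5/14b - 45/28 to the basis.

S(h_1,k_3): lcm = ab. S = 17/7a - 2/7b² + 11/7b - 26/7.
  reduce S modulo (h_1, h_2, k_3):
  remainder -2/7b² + 43/49b - 29/49 ≠ 0; add k_4 = -2/7b² + 43/49b - 29/49 to the basis.

The other S-polynomials (S(h_2,k_3), S(h_1,k_4), S(h_2,k_4), S(k_3,k_4)) all reduce to 0 modulo the current basis, so we have a Gröbner basis.
Inter-reduce: drop elements whose leading term is divisible by another's, tail-reduce, and make monic.
Reduced Gröbner basis: {a + 2/7b - 9/7, b² - 43/14b + 29/14}.

These coincide, so the ideals are equal.
The same test decides containment: I ⊆ J iff every generator of I reduces to 0 modulo a Gröbner basis of J.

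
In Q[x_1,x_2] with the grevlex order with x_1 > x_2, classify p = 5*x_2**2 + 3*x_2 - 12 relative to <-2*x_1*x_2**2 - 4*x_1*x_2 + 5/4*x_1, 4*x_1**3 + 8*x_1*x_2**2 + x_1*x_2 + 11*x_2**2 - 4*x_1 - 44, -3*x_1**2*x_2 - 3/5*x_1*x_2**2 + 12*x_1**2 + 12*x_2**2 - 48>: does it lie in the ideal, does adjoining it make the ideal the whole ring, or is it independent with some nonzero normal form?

First compute the reduced Gröbner basis of I by Buchberger's algorithm.
f_1 = -2*x_1*x_2**2 - 4*x_1*x_2 + 5/4*x_1, LT = x_1*x_2**2.
f_2 = 4*x_1**3 + 8*x_1*x_2**2 + x_1*x_2 + 11*x_2**2 - 4*x_1 - 44, LT = x_1**3.
f_3 = -3*x_1**2*x_2 - 3/5*x_1*x_2**2 + 12*x_1**2 + 12*x_2**2 - 48, LT = x_1**2*x_2.

S(f_1,f_2): lcm = x_1**3*x_2**2. S = -2*x_1*x_2**4 + 2*x_1**3*x_2 - 1/4*x_1*x_2**3 - 11/4*x_2**4 - 5/8*x_1**3 + x_1*x_2**2 + 11*x_2**2.
  reduce S modulo (f_1, f_2, f_3):
  remainder -11/4*x_2**4 - 11/2*x_2**3 + 407/32*x_2**2 + 22*x_2 - 55/8 ≠ 0; add h_4 = -11/4*x_2**4 - 11/2*x_2**3 + 407/32*x_2**2 + 22*x_2 - 55/8 to the basis.

S(f_1,f_3): lcm = x_1**2*x_2**2. S = -1/5*x_1*x_2**3 + 6*x_1**2*x_2 + 4*x_2**3 - 5/8*x_1**2 - 16*x_2.
  reduce S modulo (f_1, f_2, f_3, h_4):
  remainder 4*x_2**3 + 187/8*x_1**2 + 59/40*x_1*x_2 + 24*x_2**2 - 1/2*x_1 - 16*x_2 - 96 ≠ 0; add h_5 = 4*x_2**3 + 187/8*x_1**2 + 59/40*x_1*x_2 + 24*x_2**2 - 1/2*x_1 - 16*x_2 - 96 to the basis.

S(f_2,f_3): lcm = x_1**3*x_2. S = -1/5*x_1**2*x_2**2 + 2*x_1*x_2**3 + 4*x_1**3 + 17/4*x_1*x_2**2 + 11/4*x_2**3 - x_1*x_2 - 16*x_1 - 11*x_2.
  reduce S modulo (f_1, f_2, f_3, h_4, h_5):
  remainder -9341/640*x_1**2 + 44467/3200*x_1*x_2 - 259/10*x_2**2 - 331/20*x_1 + 518/5 ≠ 0; add h_6 = -9341/640*x_1**2 + 44467/3200*x_1*x_2 - 259/10*x_2**2 - 331/20*x_1 + 518/5 to the basis.

S(f_1,h_5): lcm = x_1*x_2**3. S = -187/32*x_1**3 - 59/160*x_1**2*x_2 - 4*x_1*x_2**2 + 1/8*x_1**2 + 27/8*x_1*x_2 + 24*x_1.
  reduce S modulo (f_1, f_2, f_3, h_4, h_5, h_6):
  remainder -71570733/5978240*x_1*x_2 + 20315189/1195648*x_2**2 + 58677217/2391296*x_1 - 20315189/298912 ≠ 0; add h_7 = -71570733/5978240*x_1*x_2 + 20315189/1195648*x_2**2 + 58677217/2391296*x_1 - 20315189/298912 to the basis.

S(f_3,h_5): lcm = x_1**2*x_2**3. S = 1/5*x_1*x_2**4 - 187/32*x_1**4 - 59/160*x_1**3*x_2 - 10*x_1**2*x_2**2 - 4*x_2**4 + 1/8*x_1**3 + 4*x_1**2*x_2 + 24*x_1**2 + 16*x_2**2.
  reduce S modulo (f_1, f_2, f_3, h_4, h_5, h_6, h_7):
  remainder -7819692302293/91610538240*x_2**2 - 6535941631643/45805269120*x_1 + 7819692302293/22902634560 ≠ 0; add h_8 = -7819692302293/91610538240*x_2**2 - 6535941631643/45805269120*x_1 + 7819692302293/22902634560 to the basis.

S(f_2,h_6): lcm = x_1**3. S = 44467/46705*x_1**2*x_2 + 2106/9341*x_1*x_2**2 - 10592/9341*x_1**2 + 1/4*x_1*x_2 + 11/4*x_2**2 + 56963/9341*x_1 - 11.
  reduce S modulo (f_1, f_2, f_3, h_4, h_5, h_6, h_7, h_8):
  remainder -60082319437754050/73043745795718913*x_1 ≠ 0; add h_9 = -60082319437754050/73043745795718913*x_1 to the basis.

The other S-polynomials (S(f_1,h_4), S(f_2,h_4), S(f_3,h_4), S(f_2,h_5), S(h_4,h_5), S(f_1,h_6), S(f_3,h_6), S(h_4,h_6), S(h_5,h_6), S(f_1,h_7), S(f_2,h_7), S(f_3,h_7), S(h_4,h_7), S(h_5,h_7), S(h_6,h_7), S(f_1,h_8), S(f_2,h_8), S(f_3,h_8), S(h_4,h_8), S(h_5,h_8), S(h_6,h_8), S(h_7,h_8), S(f_1,h_9), S(f_2,h_9), S(f_3,h_9), S(h_4,h_9), S(h_5,h_9), S(h_6,h_9), S(h_7,h_9), S(h_8,h_9)) all reduce to 0 modulo the current basis, so we have a Gröbner basis.
Inter-reduce: drop elements whose leading term is divisible by another's, tail-reduce, and make monic.
Reduced Gröbner basis: {x_2**2 - 4, x_1}.
Label its elements g_1 = x_2**2 - 4, g_2 = x_1.

Reduce p = 5*x_2**2 + 3*x_2 - 12 modulo G:
  leading term x_2**2: subtract (5)·g_1 from 5*x_2**2 + 3*x_2 - 12 → 3*x_2 + 8
  leading term x_2: no divisor's leading term divides it; move 3*x_2 to the remainder.
  leading term 1: no divisor's leading term divides it; move 8 to the remainder.
  normal form = 3*x_2 + 8.
The normal form is nonzero, so p ∉ I. Since p minus its normal form lies in I, I + (p) = I + (r) where r = 3*x_2 + 8; decide whether this ideal is the whole ring.
Run Buchberger on G together with r (pairs among the g_i already reduce to 0 since G is a Gröbner basis):
g_1 = x_2**2 - 4, LT = x_2**2.
g_2 = x_1, LT = x_1.
r = 3*x_2 + 8, LT = x_2.

S(g_1,r): lcm = x_2**2. S = -8/3*x_2 - 4.
  reduce S modulo (g_1, g_2, r):
  remainder 28/9 ≠ 0; add m_4 = 28/9 to the basis.

The other S-polynomials (S(g_1,g_2), S(g_2,r), S(g_1,m_4), S(g_2,m_4), S(r,m_4)) all reduce to 0 modulo the current basis, so we have a Gröbner basis.
Inter-reduce: drop elements whose leading term is divisible by another's, tail-reduce, and make monic.
Reduced Gröbner basis: {1}.
The reduced Gröbner basis of I + (p) is {1}: the ideal is the whole ring, so the enlarged system has no common solution — adjoining p is inconsistent.

Adjoining 5*x_2**2 + 3*x_2 - 12 makes the ideal the whole ring: the system is inconsistent.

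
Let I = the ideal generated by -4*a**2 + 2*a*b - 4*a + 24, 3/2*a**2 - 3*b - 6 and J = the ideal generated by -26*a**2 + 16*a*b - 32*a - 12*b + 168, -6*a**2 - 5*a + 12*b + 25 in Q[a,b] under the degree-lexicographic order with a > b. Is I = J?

No, the ideals differ.

Two ideals are equal iff their reduced Gröbner bases coincide (the reduced basis is unique for a fixed ordering).
Buchberger on the first generating set:
f_1 = -4*a**2 + 2*a*b - 4*a + 24, LT = a**2.
f_2 = 3/2*a**2 - 3*b - 6, LT = a**2.

S(f_1,f_2): lcm = a**2. S = -1/2*a*b + a + 2*b - 2.
  leading term a*b: no divisor's leading term divides it; move -1/2*a*b to the remainder.
  leading term a: no divisor's leading term divides it; move a to the remainder.
  leading term b: no divisor's leading term divides it; move 2*b to the remainder.
  leading term 1: no divisor's leading term divides it; move -2 to the remainder.
  remainder -1/2*a*b + a + 2*b - 2 ≠ 0; add g_3 = -1/2*a*b + a + 2*b - 2 to the basis.

S(f_1,g_3): lcm = a**2*b. S = -1/2*a*b**2 + 2*a**2 + 5*a*b - 4*a - 6*b.
  leading term a*b**2: subtract (b)·g_3 from -1/2*a*b**2 + 2*a**2 + 5*a*b - 4*a - 6*b → 2*a**2 + 4*a*b - 2*b**2 - 4*a - 4*b
  leading term a**2: subtract (-1/2)·f_1 from 2*a**2 + 4*a*b - 2*b**2 - 4*a - 4*b → 5*a*b - 2*b**2 - 6*a - 4*b + 12
  leading term a*b: subtract (-10)·g_3 from 5*a*b - 2*b**2 - 6*a - 4*b + 12 → -2*b**2 + 4*a + 16*b - 8
  leading term b**2: no divisor's leading term divides it; move -2*b**2 to the remainder.
  leading term a: no divisor's leading term divides it; move 4*a to the remainder.
  leading term b: no divisor's leading term divides it; move 16*b to the remainder.
  leading term 1: no divisor's leading term divides it; move -8 to the remainder.
  remainder -2*b**2 + 4*a + 16*b - 8 ≠ 0; add g_4 = -2*b**2 + 4*a + 16*b - 8 to the basis.

S(f_2,g_3): lcm = a**2*b. S = 2*a**2 + 4*a*b - 2*b**2 - 4*a - 4*b.
  leading term a**2: subtract (-1/2)·f_1 from 2*a**2 + 4*a*b - 2*b**2 - 4*a - 4*b → 5*a*b - 2*b**2 - 6*a - 4*b + 12
  leading term a*b: subtract (-10)·g_3 from 5*a*b - 2*b**2 - 6*a - 4*b + 12 → -2*b**2 + 4*a + 16*b - 8
  leading term b**2: subtract (1)·g_4 from -2*b**2 + 4*a + 16*b - 8 → 0
  remainder 0.

S(f_1,g_4): leading monomials are coprime, so the S-polynomial reduces to 0 (Buchberger's first criterion).
S(f_2,g_4): leading monomials are coprime, so the S-polynomial reduces to 0 (Buchberger's first criterion).
S(g_3,g_4): lcm = a*b**2. S = 2*a**2 + 6*a*b - 4*b**2 - 4*a + 4*b.
  leading term a**2: subtract (-1/2)·f_1 from 2*a**2 + 6*a*b - 4*b**2 - 4*a + 4*b → 7*a*b - 4*b**2 - 6*a + 4*b + 12
  leading term a*b: subtract (-14)·g_3 from 7*a*b - 4*b**2 - 6*a + 4*b + 12 → -4*b**2 + 8*a + 32*b - 16
  leading term b**2: subtract (2)·g_4 from -4*b**2 + 8*a + 32*b - 16 → 0
  remainder 0.

Every S-polynomial of the final basis reduces to 0, so we have a Gröbner basis.
Inter-reduce: drop elements whose leading term is divisible by another's, tail-reduce, and make monic.
Reduced Gröbner basis: {a**2 - 2*b - 4, a*b - 2*a - 4*b + 4, b**2 - 2*a - 8*b + 4}.

Buchberger on the second generating set:
h_1 = -26*a**2 + 16*a*b - 32*a - 12*b + 168, LT = a**2.
h_2 = -6*a**2 - 5*a + 12*b + 25, LT = a**2.

S(h_1,h_2): lcm = a**2. S = -8/13*a*b + 31/78*a + 32/13*b - 179/78.
  leading term a*b: no divisor's leading term divides it; move -8/13*a*b to the remainder.
  leading term a: no divisor's leading term divides it; move 31/78*a to the remainder.
  leading term b: no divisor's leading term divides it; move 32/13*b to the remainder.
  leading term 1: no divisor's leading term divides it; move -179/78 to the remainder.
  remainder -8/13*a*b + 31/78*a + 32/13*b - 179/78 ≠ 0; add k_3 = -8/13*a*b + 31/78*a + 32/13*b - 179/78 to the basis.

S(h_1,k_3): lcm = a**2*b. S = -8/13*a*b**2 + 31/48*a**2 + 68/13*a*b + 6/13*b**2 - 179/48*a - 84/13*b.
  leading term a*b**2: subtract (b)·k_3 from -8/13*a*b**2 + 31/48*a**2 + 68/13*a*b + 6/13*b**2 - 179/48*a - 84/13*b → 31/48*a**2 + 29/6*a*b - 2*b**2 - 179/48*a - 25/6*b
  leading term a**2: subtract (-31/1248)·h_1 from 31/48*a**2 + 29/6*a*b - 2*b**2 - 179/48*a - 25/6*b → 68/13*a*b - 2*b**2 - 941/208*a - 1393/312*b + 217/52
  leading term a*b: subtract (-17/2)·k_3 from 68/13*a*b - 2*b**2 - 941/208*a - 1393/312*b + 217/52 → -2*b**2 - 55/48*a + 395/24*b - 46/3
  leading term b**2: no divisor's leading term divides it; move -2*b**2 to the remainder.
  leading term a: no divisor's leading term divides it; move -55/48*a to the remainder.
  leading term b: no divisor's leading term divides it; move 395/24*b to the remainder.
  leading term 1: no divisor's leading term divides it; move -46/3 to the remainder.
  remainder -2*b**2 - 55/48*a + 395/24*b - 46/3 ≠ 0; add k_4 = -2*b**2 - 55/48*a + 395/24*b - 46/3 to the basis.

S(h_2,k_3): lcm = a**2*b. S = 31/48*a**2 + 29/6*a*b - 2*b**2 - 179/48*a - 25/6*b.
  leading term a**2: subtract (-31/1248)·h_1 from 31/48*a**2 + 29/6*a*b - 2*b**2 - 179/48*a - 25/6*b → 68/13*a*b - 2*b**2 - 941/208*a - 1393/312*b + 217/52
  leading term a*b: subtract (-17/2)·k_3 from 68/13*a*b - 2*b**2 - 941/208*a - 1393/312*b + 217/52 → -2*b**2 - 55/48*a + 395/24*b - 46/3
  leading term b**2: subtract (1)·k_4 from -2*b**2 - 55/48*a + 395/24*b - 46/3 → 0
  remainder 0.

S(h_1,k_4): leading monomials are coprime, so the S-polynomial reduces to 0 (Buchberger's first criterion).
S(h_2,k_4): leading monomials are coprime, so the S-polynomial reduces to 0 (Buchberger's first criterion).
S(k_3,k_4): lcm = a*b**2. S = -55/96*a**2 + 91/12*a*b - 4*b**2 - 23/3*a + 179/48*b.
  leading term a**2: subtract (55/2496)·h_1 from -55/96*a**2 + 91/12*a*b - 4*b**2 - 23/3*a + 179/48*b → 94/13*a*b - 4*b**2 - 181/26*a + 623/156*b - 385/104
  leading term a*b: subtract (-47/4)·k_3 from 94/13*a*b - 4*b**2 - 181/26*a + 623/156*b - 385/104 → -4*b**2 - 55/24*a + 395/12*b - 92/3
  leading term b**2: subtract (2)·k_4 from -4*b**2 - 55/24*a + 395/12*b - 92/3 → 0
  remainder 0.

Every S-polynomial of the final basis reduces to 0, so we have a Gröbner basis.
Inter-reduce: drop elements whose leading term is divisible by another's, tail-reduce, and make monic.
Reduced Gröbner basis: {a**2 + 5/6*a - 2*b - 25/6, a*b - 31/48*a - 4*b + 179/48, b**2 + 55/96*a - 395/48*b + 23/3}.

Since the reduced bases disagree, the two ideals are not the same.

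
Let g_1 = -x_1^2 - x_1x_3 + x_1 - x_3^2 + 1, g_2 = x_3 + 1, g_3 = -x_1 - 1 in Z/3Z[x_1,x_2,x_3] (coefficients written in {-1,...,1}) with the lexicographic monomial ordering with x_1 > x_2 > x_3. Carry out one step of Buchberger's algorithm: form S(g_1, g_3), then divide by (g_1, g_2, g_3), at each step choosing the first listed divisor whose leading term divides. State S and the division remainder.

S(g_1, g_3) = x_1x_3 + x_1 + x_3^2 - 1; remainder on division = 0.

lcm(LM(g_1), LM(g_3)) = x_1^2.
S = (lcm/LT(g_1))·g_1 − (lcm/LT(g_3))·g_3 = x_1x_3 + x_1 + x_3^2 - 1.
Reduce S modulo (g_1, g_2, g_3) in that order:
  leading term x_1x_3: subtract (x_1)·g_2 from x_1x_3 + x_1 + x_3^2 - 1 → x_3^2 - 1
  leading term x_3^2: subtract (x_3)·g_2 from x_3^2 - 1 → -x_3 - 1
  leading term x_3: subtract (-1)·g_2 from -x_3 - 1 → 0
The remainder is 0, so this S-polynomial contributes no new basis element.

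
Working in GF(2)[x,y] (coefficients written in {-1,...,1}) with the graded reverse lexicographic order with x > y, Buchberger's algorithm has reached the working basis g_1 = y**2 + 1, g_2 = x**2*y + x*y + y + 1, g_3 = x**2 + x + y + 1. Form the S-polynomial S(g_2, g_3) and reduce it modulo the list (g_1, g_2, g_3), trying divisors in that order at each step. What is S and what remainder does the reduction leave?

lcm(LM(g_2), LM(g_3)) = x**2*y.
S = (lcm/LT(g_2))·g_2 − (lcm/LT(g_3))·g_3 = y**2 + 1.
Reduce S modulo (g_1, g_2, g_3) in that order:
  leading term y**2: subtract (1)·g_1 from y**2 + 1 → 0
The remainder is 0, so this S-polynomial contributes no new basis element.

S(g_2, g_3) = y**2 + 1; remainder on division = 0.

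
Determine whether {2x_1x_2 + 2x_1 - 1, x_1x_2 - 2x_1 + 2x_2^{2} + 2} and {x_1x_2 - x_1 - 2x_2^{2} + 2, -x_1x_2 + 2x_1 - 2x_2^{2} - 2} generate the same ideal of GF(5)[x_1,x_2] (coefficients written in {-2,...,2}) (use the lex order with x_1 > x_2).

Yes, the ideals are equal.

For a fixed monomial order, each ideal has a unique reduced Gröbner basis; comparing bases decides equality.
Buchberger on the first generating set:
f_1 = 2x_1x_2 + 2x_1 - 1, LT = x_1x_2.
f_2 = x_1x_2 - 2x_1 + 2x_2^{2} + 2, LT = x_1x_2.

S(f_1,f_2): lcm = x_1x_2. S = -2x_1 - 2x_2^{2}.
  reduce S modulo (f_1, f_2):
  remainder -2x_1 - 2x_2^{2} ≠ 0; add g_3 = -2x_1 - 2x_2^{2} to the basis.

S(f_1,g_3): lcm = x_1x_2. S = x_1 - x_2^{3} + 2.
  reduce S modulo (f_1, f_2, g_3):
  remainder -x_2^{3} - x_2^{2} + 2 ≠ 0; add g_4 = -x_2^{3} - x_2^{2} + 2 to the basis.

The other S-polynomials (S(f_2,g_3), S(f_1,g_4), S(f_2,g_4), S(g_3,g_4)) all reduce to 0 modulo the current basis, so we have a Gröbner basis.
Inter-reduce: drop elements whose leading term is divisible by another's, tail-reduce, and make monic.
Reduced Gröbner basis: {x_1 + x_2^{2}, x_2^{3} + x_2^{2} - 2}.

Buchberger on the second generating set:
h_1 = x_1x_2 - x_1 - 2x_2^{2} + 2, LT = x_1x_2.
h_2 = -x_1x_2 + 2x_1 - 2x_2^{2} - 2, LT = x_1x_2.

S(h_1,h_2): lcm = x_1x_2. S = x_1 + x_2^{2}.
  reduce S modulo (h_1, h_2):
  remainder x_1 + x_2^{2} ≠ 0; add k_3 = x_1 + x_2^{2} to the basis.

S(h_1,k_3): lcm = x_1x_2. S = -x_1 - x_2^{3} - 2x_2^{2} + 2.
  reduce S modulo (h_1, h_2, k_3):
  remainder -x_2^{3} - x_2^{2} + 2 ≠ 0; add k_4 = -x_2^{3} - x_2^{2} + 2 to the basis.

The other S-polynomials (S(h_2,k_3), S(h_1,k_4), S(h_2,k_4), S(k_3,k_4)) all reduce to 0 modulo the current basis, so we have a Gröbner basis.
Inter-reduce: drop elements whose leading term is divisible by another's, tail-reduce, and make monic.
Reduced Gröbner basis: {x_1 + x_2^{2}, x_2^{3} + x_2^{2} - 2}.

The two bases agree; hence the ideals are identical.
The same test decides containment: I ⊆ J iff every generator of I reduces to 0 modulo a Gröbner basis of J.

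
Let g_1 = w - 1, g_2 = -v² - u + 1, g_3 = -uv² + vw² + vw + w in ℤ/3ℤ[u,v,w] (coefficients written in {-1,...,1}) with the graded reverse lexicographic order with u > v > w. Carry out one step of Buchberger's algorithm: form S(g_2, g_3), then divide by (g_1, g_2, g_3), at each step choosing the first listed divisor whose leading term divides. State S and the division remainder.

lcm(LM(g_2), LM(g_3)) = uv².
S = (lcm/LT(g_2))·g_2 − (lcm/LT(g_3))·g_3 = vw² + u² + vw - u + w.
Reduce S modulo (g_1, g_2, g_3) in that order:
  leading term vw²: subtract (vw)·g_1 from vw² + u² + vw - u + w → u² - vw - u + w
  leading term u²: no divisor's leading term divides it; move u² to the remainder.
  leading term vw: subtract (-v)·g_1 from -vw - u + w → -u - v + w
  leading term u: no divisor's leading term divides it; move -u to the remainder.
  leading term v: no divisor's leading term divides it; move -v to the remainder.
  leading term w: subtract (1)·g_1 from w → 1
  leading term 1: no divisor's leading term divides it; move 1 to the remainder.
The remainder u² - u - v + 1 is nonzero, so it would be added as the next basis element.

S(g_2, g_3) = vw² + u² + vw - u + w; remainder on division = u² - u - v + 1.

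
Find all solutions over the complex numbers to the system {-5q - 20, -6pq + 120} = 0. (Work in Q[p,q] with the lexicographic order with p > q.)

{(-5, -4)}

Compute a lex Gröbner basis by Buchberger's algorithm.
f_1 = -5q - 20, LT = q.
f_2 = -6pq + 120, LT = pq.

S(f_1,f_2): lcm = pq. S = 4p + 20.
  leading term p: no divisor's leading term divides it; move 4p to the remainder.
  leading term 1: no divisor's leading term divides it; move 20 to the remainder.
  remainder 4p + 20 ≠ 0; add h_3 = 4p + 20 to the basis.

S(f_1,h_3): leading monomials are coprime, so the S-polynomial reduces to 0 (Buchberger's first criterion).
S(f_2,h_3): lcm = pq. S = -5q - 20.
  leading term q: subtract (1)·f_1 from -5q - 20 → 0
  remainder 0.

Every S-polynomial of the final basis reduces to 0, so we have a Gröbner basis.
Inter-reduce: drop elements whose leading term is divisible by another's, tail-reduce, and make monic.
Reduced Gröbner basis: {p + 5, q + 4}.

The lex basis is triangular: the last element involves only q. Solving q + 4 = 0 gives q ∈ {-4}; substituting each value into the earlier elements determines the remaining variables.
  q = -4: the earlier basis element becomes p + 5 = 0, giving p = -5 — point (-5, -4).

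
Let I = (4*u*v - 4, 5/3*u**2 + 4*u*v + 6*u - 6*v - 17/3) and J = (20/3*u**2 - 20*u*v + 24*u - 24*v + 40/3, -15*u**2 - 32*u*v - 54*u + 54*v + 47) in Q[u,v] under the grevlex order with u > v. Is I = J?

Yes, the ideals are equal.

Two ideals are equal iff their reduced Gröbner bases coincide (the reduced basis is unique for a fixed ordering).
Buchberger on the first generating set:
f_1 = 4*u*v - 4, LT = u*v.
f_2 = 5/3*u**2 + 4*u*v + 6*u - 6*v - 17/3, LT = u**2.

S(f_1,f_2): lcm = u**2*v. S = -12/5*u*v**2 - 18/5*u*v + 18/5*v**2 - u + 17/5*v.
  leading term u*v**2: subtract (-3/5*v)·f_1 from -12/5*u*v**2 - 18/5*u*v + 18/5*v**2 - u + 17/5*v → -18/5*u*v + 18/5*v**2 - u + v
  leading term u*v: subtract (-9/10)·f_1 from -18/5*u*v + 18/5*v**2 - u + v → 18/5*v**2 - u + v - 18/5
  leading term v**2: no divisor's leading term divides it; move 18/5*v**2 to the remainder.
  leading term u: no divisor's leading term divides it; move -u to the remainder.
  leading term v: no divisor's leading term divides it; move v to the remainder.
  leading term 1: no divisor's leading term divides it; move -18/5 to the remainder.
  remainder 18/5*v**2 - u + v - 18/5 ≠ 0; add g_3 = 18/5*v**2 - u + v - 18/5 to the basis.

The other S-polynomials (S(f_1,g_3), S(f_2,g_3)) all reduce to 0 modulo the current basis, so we have a Gröbner basis.
Inter-reduce: drop elements whose leading term is divisible by another's, tail-reduce, and make monic.
Reduced Gröbner basis: {u**2 + 18/5*u - 18/5*v - 1, u*v - 1, v**2 - 5/18*u + 5/18*v - 1}.

Buchberger on the second generating set:
h_1 = 20/3*u**2 - 20*u*v + 24*u - 24*v + 40/3, LT = u**2.
h_2 = -15*u**2 - 32*u*v - 54*u + 54*v + 47, LT = u**2.

S(h_1,h_2): lcm = u**2. S = -77/15*u*v + 77/15.
  leading term u*v: no divisor's leading term divides it; move -77/15*u*v to the remainder.
  leading term 1: no divisor's leading term divides it; move 77/15 to the remainder.
  remainder -77/15*u*v + 77/15 ≠ 0; add k_3 = -77/15*u*v + 77/15 to the basis.

S(h_1,k_3): lcm = u**2*v. S = -3*u*v**2 + 18/5*u*v - 18/5*v**2 + u + 2*v.
  leading term u*v**2: subtract (45/77*v)·k_3 from -3*u*v**2 + 18/5*u*v - 18/5*v**2 + u + 2*v → 18/5*u*v - 18/5*v**2 + u - v
  leading term u*v: subtract (-54/77)·k_3 from 18/5*u*v - 18/5*v**2 + u - v → -18/5*v**2 + u - v + 18/5
  leading term v**2: no divisor's leading term divides it; move -18/5*v**2 to the remainder.
  leading term u: no divisor's leading term divides it; move u to the remainder.
  leading term v: no divisor's leading term divides it; move -v to the remainder.
  leading term 1: no divisor's leading term divides it; move 18/5 to the remainder.
  remainder -18/5*v**2 + u - v + 18/5 ≠ 0; add k_4 = -18/5*v**2 + u - v + 18/5 to the basis.

The other S-polynomials (S(h_2,k_3), S(h_1,k_4), S(h_2,k_4), S(k_3,k_4)) all reduce to 0 modulo the current basis, so we have a Gröbner basis.
Inter-reduce: drop elements whose leading term is divisible by another's, tail-reduce, and make monic.
Reduced Gröbner basis: {u**2 + 18/5*u - 18/5*v - 1, u*v - 1, v**2 - 5/18*u + 5/18*v - 1}.

Same reduced basis, so the two generating sets span the same ideal.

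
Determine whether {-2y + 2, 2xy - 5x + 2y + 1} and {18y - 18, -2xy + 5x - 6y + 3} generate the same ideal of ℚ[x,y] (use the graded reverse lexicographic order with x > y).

Two ideals are equal iff their reduced Gröbner bases coincide (the reduced basis is unique for a fixed ordering).
Buchberger on the first generating set:
f_1 = -2y + 2, LT = y.
f_2 = 2xy - 5x + 2y + 1, LT = xy.

S(f_1,f_2): lcm = xy. S = 3/2x - y - ½.
  reduce S modulo (f_1, f_2):
  remainder 3/2x - 3/2 ≠ 0; add g_3 = 3/2x - 3/2 to the basis.

The other S-polynomials (S(f_1,g_3), S(f_2,g_3)) all reduce to 0 modulo the current basis, so we have a Gröbner basis.
Inter-reduce: drop elements whose leading term is divisible by another's, tail-reduce, and make monic.
Reduced Gröbner basis: {x - 1, y - 1}.

Buchberger on the second generating set:
h_1 = 18y - 18, LT = y.
h_2 = -2xy + 5x - 6y + 3, LT = xy.

S(h_1,h_2): lcm = xy. S = 3/2x - 3y + 3/2.
  reduce S modulo (h_1, h_2):
  remainder 3/2x - 3/2 ≠ 0; add k_3 = 3/2x - 3/2 to the basis.

The other S-polynomials (S(h_1,k_3), S(h_2,k_3)) all reduce to 0 modulo the current basis, so we have a Gröbner basis.
Inter-reduce: drop elements whose leading term is divisible by another's, tail-reduce, and make monic.
Reduced Gröbner basis: {x - 1, y - 1}.

These coincide, so the ideals are equal.
The same test decides containment: I ⊆ J iff every generator of I reduces to 0 modulo a Gröbner basis of J.

Yes, the ideals are equal.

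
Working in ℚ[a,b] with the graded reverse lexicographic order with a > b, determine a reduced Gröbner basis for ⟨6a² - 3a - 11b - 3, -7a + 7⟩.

G = {a - 1, b}

The reduced Gröbner basis is the canonical form of the ideal for this ordering.

f_1 = 6a² - 3a - 11b - 3, LT = a².
f_2 = -7a + 7, LT = a.

S(f_1,f_2): lcm = a². S = ½a - 11/6b - ½.
  reduce S modulo (f_1, f_2):
  remainder -11/6b ≠ 0; add g_3 = -11/6b to the basis.

The other S-polynomials (S(f_1,g_3), S(f_2,g_3)) all reduce to 0 modulo the current basis, so we have a Gröbner basis.
Inter-reduce: drop elements whose leading term is divisible by another's, tail-reduce, and make monic.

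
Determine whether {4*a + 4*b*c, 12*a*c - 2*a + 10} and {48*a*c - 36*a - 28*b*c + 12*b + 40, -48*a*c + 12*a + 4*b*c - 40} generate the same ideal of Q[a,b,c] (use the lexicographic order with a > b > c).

Two ideals are equal iff their reduced Gröbner bases coincide (the reduced basis is unique for a fixed ordering).
Buchberger on the first generating set:
f_1 = 4*a + 4*b*c, LT = a.
f_2 = 12*a*c - 2*a + 10, LT = a*c.

S(f_1,f_2): lcm = a*c. S = 1/6*a + b*c**2 - 5/6.
  leading term a: subtract (1/24)·f_1 from 1/6*a + b*c**2 - 5/6 → b*c**2 - 1/6*b*c - 5/6
  leading term b*c**2: no divisor's leading term divides it; move b*c**2 to the remainder.
  leading term b*c: no divisor's leading term divides it; move -1/6*b*c to the remainder.
  leading term 1: no divisor's leading term divides it; move -5/6 to the remainder.
  remainder b*c**2 - 1/6*b*c - 5/6 ≠ 0; add g_3 = b*c**2 - 1/6*b*c - 5/6 to the basis.

The other S-polynomials (S(f_1,g_3), S(f_2,g_3)) all reduce to 0 modulo the current basis, so we have a Gröbner basis.
Inter-reduce: drop elements whose leading term is divisible by another's, tail-reduce, and make monic.
Reduced Gröbner basis: {a + b*c, b*c**2 - 1/6*b*c - 5/6}.

Buchberger on the second generating set:
h_1 = 48*a*c - 36*a - 28*b*c + 12*b + 40, LT = a*c.
h_2 = -48*a*c + 12*a + 4*b*c - 40, LT = a*c.

S(h_1,h_2): lcm = a*c. S = -1/2*a - 1/2*b*c + 1/4*b.
  leading term a: no divisor's leading term divides it; move -1/2*a to the remainder.
  leading term b*c: no divisor's leading term divides it; move -1/2*b*c to the remainder.
  leading term b: no divisor's leading term divides it; move 1/4*b to the remainder.
  remainder -1/2*a - 1/2*b*c + 1/4*b ≠ 0; add k_3 = -1/2*a - 1/2*b*c + 1/4*b to the basis.

S(h_1,k_3): lcm = a*c. S = -3/4*a - b*c**2 - 1/12*b*c + 1/4*b + 5/6.
  leading term a: subtract (3/2)·k_3 from -3/4*a - b*c**2 - 1/12*b*c + 1/4*b + 5/6 → -b*c**2 + 2/3*b*c - 1/8*b + 5/6
  leading term b*c**2: no divisor's leading term divides it; move -b*c**2 to the remainder.
  leading term b*c: no divisor's leading term divides it; move 2/3*b*c to the remainder.
  leading term b: no divisor's leading term divides it; move -1/8*b to the remainder.
  leading term 1: no divisor's leading term divides it; move 5/6 to the remainder.
  remainder -b*c**2 + 2/3*b*c - 1/8*b + 5/6 ≠ 0; add k_4 = -b*c**2 + 2/3*b*c - 1/8*b + 5/6 to the basis.

The other S-polynomials (S(h_2,k_3), S(h_1,k_4), S(h_2,k_4), S(k_3,k_4)) all reduce to 0 modulo the current basis, so we have a Gröbner basis.
Inter-reduce: drop elements whose leading term is divisible by another's, tail-reduce, and make monic.
Reduced Gröbner basis: {a + b*c - 1/2*b, b*c**2 - 2/3*b*c + 1/8*b - 5/6}.

These differ, so the ideals are not equal.

No, the ideals differ.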